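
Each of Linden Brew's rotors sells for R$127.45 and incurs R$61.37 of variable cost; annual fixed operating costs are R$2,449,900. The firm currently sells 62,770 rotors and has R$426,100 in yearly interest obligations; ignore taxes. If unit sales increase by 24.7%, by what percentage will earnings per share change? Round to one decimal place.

Contribution at this volume is 62,770 × R$66.08 = R$4,147,841.60.
EBIT = R$4,147,841.60 − R$2,449,900 = R$1,697,941.60.
After interest of R$426,100.00, pre-tax earnings = R$1,271,841.60.
Degree of combined leverage = contribution ÷ (EBIT − I) = R$4,147,841.60 ÷ R$1,271,841.60 = 3.2613.
EPS therefore changes by 3.2613 × (+24.7%) = +80.6%.

+80.6%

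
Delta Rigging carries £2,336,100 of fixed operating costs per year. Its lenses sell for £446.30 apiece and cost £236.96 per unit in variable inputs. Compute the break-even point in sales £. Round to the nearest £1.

£4,980,421

Contribution margin per unit = £446.30 − £236.96 = £209.34, a CM ratio of £209.34 ÷ £446.30 = 0.4691.
Break-even sales = FC ÷ CM ratio = £2,336,100 × £446.30 / £209.34 = £4,980,421.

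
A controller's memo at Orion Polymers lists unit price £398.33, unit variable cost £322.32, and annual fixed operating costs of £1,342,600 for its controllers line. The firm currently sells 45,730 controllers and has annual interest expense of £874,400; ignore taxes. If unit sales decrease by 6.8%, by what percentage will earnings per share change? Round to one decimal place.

Contribution at this volume is 45,730 × £76.01 = £3,475,937.30.
Operating income = contribution − fixed costs = £3,475,937.30 − £1,342,600 = £2,133,337.30.
Interest = £874,400.00, so EBIT − I = £1,258,937.30.
Degree of combined leverage = contribution ÷ (EBIT − I) = £3,475,937.30 ÷ £1,258,937.30 = 2.7610.
%ΔEPS = DCL × %ΔSales = 2.7610 × -6.8% = -18.8%.

-18.8%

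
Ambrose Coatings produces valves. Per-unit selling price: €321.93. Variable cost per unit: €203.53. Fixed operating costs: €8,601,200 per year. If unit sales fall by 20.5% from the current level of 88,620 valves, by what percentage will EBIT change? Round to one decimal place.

-113.7%

At 88,620 units, contribution = 88,620 × €118.40 = €10,492,608.00.
Operating income = contribution − fixed costs = €10,492,608.00 − €8,601,200 = €1,891,408.00.
Degree of operating leverage = €10,492,608.00 / €1,891,408.00 = 5.5475.
%ΔEBIT = DOL × %ΔSales = 5.5475 × -20.5% = -113.7%.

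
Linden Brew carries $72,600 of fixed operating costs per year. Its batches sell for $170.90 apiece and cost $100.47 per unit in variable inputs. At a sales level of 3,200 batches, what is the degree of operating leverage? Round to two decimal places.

1.48

At 3,200 units, contribution = 3,200 × $70.43 = $225,376.00.
Subtracting fixed costs: EBIT = $225,376.00 − $72,600 = $152,776.00.
So DOL = total CM / EBIT = $225,376.00 / $152,776.00 = 1.4752.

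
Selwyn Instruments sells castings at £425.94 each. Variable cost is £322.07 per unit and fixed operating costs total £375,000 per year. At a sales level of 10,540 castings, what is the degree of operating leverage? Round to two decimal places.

Total contribution margin = 10,540 × £103.87 = £1,094,789.80.
Subtracting fixed costs: EBIT = £1,094,789.80 − £375,000 = £719,789.80.
So DOL = total CM / EBIT = £1,094,789.80 / £719,789.80 = 1.5210.

1.52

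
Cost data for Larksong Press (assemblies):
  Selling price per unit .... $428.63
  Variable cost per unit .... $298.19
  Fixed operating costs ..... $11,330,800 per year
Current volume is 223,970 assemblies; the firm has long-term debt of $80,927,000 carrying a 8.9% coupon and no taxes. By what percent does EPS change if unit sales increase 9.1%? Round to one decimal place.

+24.9%

Total contribution margin = 223,970 × $130.44 = $29,214,646.80.
Operating income = contribution − fixed costs = $29,214,646.80 − $11,330,800 = $17,883,846.80.
Interest = $7,202,503.00, so EBIT − I = $10,681,343.80.
DCL = total CM / (EBIT − I) = $29,214,646.80 / $10,681,343.80 = 2.7351.
%ΔEPS = DCL × %ΔSales = 2.7351 × +9.1% = +24.9%.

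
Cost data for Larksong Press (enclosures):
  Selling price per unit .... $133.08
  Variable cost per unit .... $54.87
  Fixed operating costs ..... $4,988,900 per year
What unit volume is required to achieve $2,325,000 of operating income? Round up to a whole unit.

Contribution margin per unit = $133.08 − $54.87 = $78.21.
Required volume = (fixed costs + target profit) ÷ CM = ($4,988,900 + $2,325,000) ÷ $78.21 = 93,516.17, so 93,517 enclosures.

93,517 enclosures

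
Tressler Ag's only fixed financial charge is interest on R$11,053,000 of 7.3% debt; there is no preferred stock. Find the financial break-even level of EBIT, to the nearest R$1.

R$806,869

Annual interest = 7.3% × R$11,053,000 = R$806,869.00.
With no preferred dividends, EPS = 0 when EBIT exactly covers interest, so the financial break-even EBIT is R$806,869.00.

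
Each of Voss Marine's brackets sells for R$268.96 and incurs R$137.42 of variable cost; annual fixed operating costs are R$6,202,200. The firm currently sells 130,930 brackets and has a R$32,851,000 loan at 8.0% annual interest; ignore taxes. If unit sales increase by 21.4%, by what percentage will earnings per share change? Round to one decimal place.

+43.9%

Contribution at this volume is 130,930 × R$131.54 = R$17,222,532.20.
Subtracting fixed costs: EBIT = R$17,222,532.20 − R$6,202,200 = R$11,020,332.20.
After interest of R$2,628,080.00, pre-tax earnings = R$8,392,252.20.
Degree of combined leverage = contribution ÷ (EBIT − I) = R$17,222,532.20 ÷ R$8,392,252.20 = 2.0522.
%ΔEPS = DCL × %ΔSales = 2.0522 × +21.4% = +43.9%.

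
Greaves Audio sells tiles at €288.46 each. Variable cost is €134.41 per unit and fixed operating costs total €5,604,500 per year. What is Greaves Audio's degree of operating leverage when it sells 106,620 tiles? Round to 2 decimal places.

At 106,620 units, contribution = 106,620 × €154.05 = €16,424,811.00.
EBIT = €16,424,811.00 − €5,604,500 = €10,820,311.00.
DOL = contribution ÷ EBIT = €16,424,811.00 ÷ €10,820,311.00 = 1.5180.

1.52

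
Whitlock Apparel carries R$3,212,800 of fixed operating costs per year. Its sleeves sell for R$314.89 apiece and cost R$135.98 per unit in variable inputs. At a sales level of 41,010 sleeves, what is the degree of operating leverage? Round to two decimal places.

At 41,010 units, contribution = 41,010 × R$178.91 = R$7,337,099.10.
Subtracting fixed costs: EBIT = R$7,337,099.10 − R$3,212,800 = R$4,124,299.10.
So DOL = total CM / EBIT = R$7,337,099.10 / R$4,124,299.10 = 1.7790.

1.78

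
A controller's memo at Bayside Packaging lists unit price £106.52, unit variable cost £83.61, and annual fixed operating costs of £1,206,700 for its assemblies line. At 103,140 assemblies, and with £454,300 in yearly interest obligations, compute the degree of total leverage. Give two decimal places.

3.37

Total contribution margin = 103,140 × £22.91 = £2,362,937.40.
Operating income = contribution − fixed costs = £2,362,937.40 − £1,206,700 = £1,156,237.40. Interest = £454,300.00.
DOL = £2,362,937.40 ÷ £1,156,237.40 = 2.0436; DFL = £1,156,237.40 ÷ £701,937.40 = 1.6472.
DCL = DOL × DFL = 2.0436 × 1.6472 = 3.3662.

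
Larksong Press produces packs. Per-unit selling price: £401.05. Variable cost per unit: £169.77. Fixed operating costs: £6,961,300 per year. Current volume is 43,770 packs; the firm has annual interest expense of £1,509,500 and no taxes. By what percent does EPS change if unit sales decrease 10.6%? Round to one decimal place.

Total contribution margin = 43,770 × £231.28 = £10,123,125.60.
EBIT = £10,123,125.60 − £6,961,300 = £3,161,825.60.
Interest = £1,509,500.00, so EBIT − I = £1,652,325.60.
Degree of combined leverage = contribution ÷ (EBIT − I) = £10,123,125.60 ÷ £1,652,325.60 = 6.1266.
%ΔEPS = DCL × %ΔSales = 6.1266 × -10.6% = -64.9%.

-64.9%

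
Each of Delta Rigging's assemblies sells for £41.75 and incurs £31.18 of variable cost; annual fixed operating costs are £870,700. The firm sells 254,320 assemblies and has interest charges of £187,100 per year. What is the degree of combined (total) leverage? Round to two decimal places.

Total contribution margin = 254,320 × £10.57 = £2,688,162.40.
Operating income = contribution − fixed costs = £2,688,162.40 − £870,700 = £1,817,462.40. Interest = £187,100.00.
DOL = £2,688,162.40 ÷ £1,817,462.40 = 1.4791; DFL = £1,817,462.40 ÷ £1,630,362.40 = 1.1148.
Combined leverage = 1.4791 × 1.1148 = 1.6489.

1.65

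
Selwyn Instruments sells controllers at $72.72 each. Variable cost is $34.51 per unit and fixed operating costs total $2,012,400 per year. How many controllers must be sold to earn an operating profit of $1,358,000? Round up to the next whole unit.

88,208 controllers

Unit CM = price − variable cost = $72.72 − $34.51 = $38.21.
Units = (FC + target) / CM = ($2,012,400 + $1,358,000) / $38.21 = 88,207.28, so 88,208 controllers.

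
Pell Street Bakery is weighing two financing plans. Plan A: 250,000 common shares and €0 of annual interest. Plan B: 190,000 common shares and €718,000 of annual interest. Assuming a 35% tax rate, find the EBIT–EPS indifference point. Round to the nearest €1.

€2,991,667

At indifference, (EBIT − 0)(1 − t)/250,000 = (EBIT − 718,000)(1 − t)/190,000.
Cancelling (1 − t) and cross-multiplying: 190,000·(EBIT − 0) = 250,000·(EBIT − 718,000).
EBIT × (250,000 − 190,000) = 718,000 × 250,000 − 0 × 190,000 = 179,500,000,000, so EBIT = 179,500,000,000 ÷ 60,000 = 2,991,666.67.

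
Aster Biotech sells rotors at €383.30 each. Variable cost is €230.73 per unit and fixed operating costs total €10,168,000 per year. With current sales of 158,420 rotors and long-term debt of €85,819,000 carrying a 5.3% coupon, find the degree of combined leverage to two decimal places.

2.56

Contribution at this volume is 158,420 × €152.57 = €24,170,139.40.
Subtracting fixed costs: EBIT = €24,170,139.40 − €10,168,000 = €14,002,139.40. Interest = €4,548,407.00.
DOL = €24,170,139.40 ÷ €14,002,139.40 = 1.7262; DFL = €14,002,139.40 ÷ €9,453,732.40 = 1.4811.
DCL = DOL × DFL = 1.7262 × 1.4811 = 2.5567.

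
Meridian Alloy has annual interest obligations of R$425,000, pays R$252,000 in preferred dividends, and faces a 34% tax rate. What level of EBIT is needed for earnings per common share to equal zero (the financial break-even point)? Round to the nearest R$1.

Grossing the preferred dividend up to pre-tax terms: R$252,000 / (1 − 0.34) = R$381,818.18.
EPS = 0 when EBIT covers interest plus the pre-tax preferred burden: R$425,000 + R$381,818.18 = R$806,818.18.

R$806,818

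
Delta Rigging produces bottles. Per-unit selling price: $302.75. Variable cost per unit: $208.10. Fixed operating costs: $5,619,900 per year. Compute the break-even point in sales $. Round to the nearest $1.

CM per unit = $302.75 − $208.10 = $94.65; CM ratio = $94.65 / $302.75 = 0.3126.
Break-even sales = FC ÷ CM ratio = $5,619,900 × $302.75 / $94.65 = $17,975,961.

$17,975,961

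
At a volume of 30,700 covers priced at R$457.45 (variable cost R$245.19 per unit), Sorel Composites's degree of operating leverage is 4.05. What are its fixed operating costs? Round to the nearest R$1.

Total contribution margin = 30,700 × R$212.26 = R$6,516,382.00.
DOL = contribution / EBIT, so EBIT = R$6,516,382.00 / 4.05 = R$1,608,983.21.
Fixed costs = CM − EBIT = R$6,516,382.00 − R$1,608,983.21 = R$4,907,399.

R$4,907,399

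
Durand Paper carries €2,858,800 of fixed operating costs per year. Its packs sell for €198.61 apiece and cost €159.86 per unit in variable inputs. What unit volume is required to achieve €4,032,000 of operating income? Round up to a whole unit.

Unit CM = price − variable cost = €198.61 − €159.86 = €38.75.
Required volume = (fixed costs + target profit) ÷ CM = (€2,858,800 + €4,032,000) ÷ €38.75 = 177,827.10, so 177,828 packs.

177,828 packs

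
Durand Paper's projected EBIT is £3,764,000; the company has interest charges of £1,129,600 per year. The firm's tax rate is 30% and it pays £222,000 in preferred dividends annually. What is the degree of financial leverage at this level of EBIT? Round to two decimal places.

Interest = £1,129,600.00.
Pre-tax preferred-dividend burden = £222,000 ÷ (1 − 0.30) = £317,142.86.
DFL = EBIT ÷ [EBIT − I − D_p/(1−t)] = £3,764,000 ÷ [£3,764,000 − £1,129,600.00 − £317,142.86] = £3,764,000 ÷ £2,317,257.14 = 1.6243.

1.62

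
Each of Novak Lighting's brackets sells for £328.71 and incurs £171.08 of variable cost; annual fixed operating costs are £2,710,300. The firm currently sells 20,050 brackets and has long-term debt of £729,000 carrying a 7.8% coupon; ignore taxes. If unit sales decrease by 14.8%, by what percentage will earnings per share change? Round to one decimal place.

-118.9%

At 20,050 units, contribution = 20,050 × £157.63 = £3,160,481.50.
Subtracting fixed costs: EBIT = £3,160,481.50 − £2,710,300 = £450,181.50.
After interest of £56,862.00, pre-tax earnings = £393,319.50.
DCL = total CM / (EBIT − I) = £3,160,481.50 / £393,319.50 = 8.0354.
%ΔEPS = DCL × %ΔSales = 8.0354 × -14.8% = -118.9%.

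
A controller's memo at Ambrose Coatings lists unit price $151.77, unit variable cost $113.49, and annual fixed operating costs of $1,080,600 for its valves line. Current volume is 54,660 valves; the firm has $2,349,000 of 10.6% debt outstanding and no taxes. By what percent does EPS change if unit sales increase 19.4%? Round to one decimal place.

Contribution at this volume is 54,660 × $38.28 = $2,092,384.80.
EBIT = $2,092,384.80 − $1,080,600 = $1,011,784.80.
Interest = $248,994.00, so EBIT − I = $762,790.80.
Degree of combined leverage = contribution ÷ (EBIT − I) = $2,092,384.80 ÷ $762,790.80 = 2.7431.
EPS therefore changes by 2.7431 × (+19.4%) = +53.2%.

+53.2%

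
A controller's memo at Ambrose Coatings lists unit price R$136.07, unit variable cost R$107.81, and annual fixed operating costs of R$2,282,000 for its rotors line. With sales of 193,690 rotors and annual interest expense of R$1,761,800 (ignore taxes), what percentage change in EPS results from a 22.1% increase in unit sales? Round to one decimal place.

+84.6%

Total contribution margin = 193,690 × R$28.26 = R$5,473,679.40.
Subtracting fixed costs: EBIT = R$5,473,679.40 − R$2,282,000 = R$3,191,679.40.
Interest = R$1,761,800.00, so EBIT − I = R$1,429,879.40.
DCL = total CM / (EBIT − I) = R$5,473,679.40 / R$1,429,879.40 = 3.8281.
%ΔEPS = DCL × %ΔSales = 3.8281 × +22.1% = +84.6%.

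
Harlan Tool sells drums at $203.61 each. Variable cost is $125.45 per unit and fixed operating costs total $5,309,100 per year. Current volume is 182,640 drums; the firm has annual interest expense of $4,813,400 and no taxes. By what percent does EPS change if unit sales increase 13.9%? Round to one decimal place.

+47.8%

Total contribution margin = 182,640 × $78.16 = $14,275,142.40.
EBIT = $14,275,142.40 − $5,309,100 = $8,966,042.40.
After interest of $4,813,400.00, pre-tax earnings = $4,152,642.40.
Degree of combined leverage = contribution ÷ (EBIT − I) = $14,275,142.40 ÷ $4,152,642.40 = 3.4376.
%ΔEPS = DCL × %ΔSales = 3.4376 × +13.9% = +47.8%.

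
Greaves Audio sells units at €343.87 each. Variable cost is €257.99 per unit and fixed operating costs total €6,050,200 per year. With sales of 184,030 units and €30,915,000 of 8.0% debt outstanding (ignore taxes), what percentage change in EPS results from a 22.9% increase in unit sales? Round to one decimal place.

At 184,030 units, contribution = 184,030 × €85.88 = €15,804,496.40.
Operating income = contribution − fixed costs = €15,804,496.40 − €6,050,200 = €9,754,296.40.
After interest of €2,473,200.00, pre-tax earnings = €7,281,096.40.
DCL = total CM / (EBIT − I) = €15,804,496.40 / €7,281,096.40 = 2.1706.
%ΔEPS = DCL × %ΔSales = 2.1706 × +22.9% = +49.7%.

+49.7%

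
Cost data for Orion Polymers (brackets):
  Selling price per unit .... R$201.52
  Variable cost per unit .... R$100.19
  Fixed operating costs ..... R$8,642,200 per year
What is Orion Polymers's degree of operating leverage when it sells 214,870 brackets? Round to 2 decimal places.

Total contribution margin = 214,870 × R$101.33 = R$21,772,777.10.
Subtracting fixed costs: EBIT = R$21,772,777.10 − R$8,642,200 = R$13,130,577.10.
So DOL = total CM / EBIT = R$21,772,777.10 / R$13,130,577.10 = 1.6582.

1.66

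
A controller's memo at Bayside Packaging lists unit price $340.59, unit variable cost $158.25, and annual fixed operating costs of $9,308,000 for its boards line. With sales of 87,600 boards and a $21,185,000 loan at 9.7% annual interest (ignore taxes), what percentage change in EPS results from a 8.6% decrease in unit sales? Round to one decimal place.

Total contribution margin = 87,600 × $182.34 = $15,972,984.00.
EBIT = $15,972,984.00 − $9,308,000 = $6,664,984.00.
Interest = $2,054,945.00, so EBIT − I = $4,610,039.00.
DCL = total CM / (EBIT − I) = $15,972,984.00 / $4,610,039.00 = 3.4648.
EPS therefore changes by 3.4648 × (-8.6%) = -29.8%.

-29.8%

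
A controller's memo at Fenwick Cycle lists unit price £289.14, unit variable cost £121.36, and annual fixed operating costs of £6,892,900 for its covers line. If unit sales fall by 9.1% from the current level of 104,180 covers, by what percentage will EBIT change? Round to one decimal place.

-15.0%

At 104,180 units, contribution = 104,180 × £167.78 = £17,479,320.40.
Operating income = contribution − fixed costs = £17,479,320.40 − £6,892,900 = £10,586,420.40.
DOL = contribution ÷ EBIT = £17,479,320.40 ÷ £10,586,420.40 = 1.6511.
Operating income changes by 1.6511 × -9.1% = -15.0%.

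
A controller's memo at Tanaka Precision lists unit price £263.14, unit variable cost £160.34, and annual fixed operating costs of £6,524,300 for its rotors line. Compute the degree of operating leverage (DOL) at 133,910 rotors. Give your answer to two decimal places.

Contribution at this volume is 133,910 × £102.80 = £13,765,948.00.
EBIT = £13,765,948.00 − £6,524,300 = £7,241,648.00.
So DOL = total CM / EBIT = £13,765,948.00 / £7,241,648.00 = 1.9009.

1.90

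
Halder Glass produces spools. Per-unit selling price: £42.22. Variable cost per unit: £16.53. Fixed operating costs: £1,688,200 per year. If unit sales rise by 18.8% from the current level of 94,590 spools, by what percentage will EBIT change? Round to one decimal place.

At 94,590 units, contribution = 94,590 × £25.69 = £2,430,017.10.
Operating income = contribution − fixed costs = £2,430,017.10 − £1,688,200 = £741,817.10.
DOL = contribution ÷ EBIT = £2,430,017.10 ÷ £741,817.10 = 3.2758.
Operating income changes by 3.2758 × +18.8% = +61.6%.

+61.6%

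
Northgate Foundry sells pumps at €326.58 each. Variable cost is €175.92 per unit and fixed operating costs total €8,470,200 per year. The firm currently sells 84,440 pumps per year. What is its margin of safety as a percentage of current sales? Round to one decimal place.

33.4%

Contribution margin per unit = €326.58 − €175.92 = €150.66. Break-even units = €8,470,200 ÷ €150.66 = 56,220.63; break-even revenue = 56,220.63 × €326.58 = €18,360,533.09.
Actual sales revenue = 84,440 × €326.58 = €27,576,415.20.
Margin of safety = (€27,576,415.20 − €18,360,533.09) ÷ €27,576,415.20 = 33.4%.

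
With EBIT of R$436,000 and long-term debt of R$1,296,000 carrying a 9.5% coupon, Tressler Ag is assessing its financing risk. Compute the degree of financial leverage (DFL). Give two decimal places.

1.39

Annual interest charges come to R$123,120.00.
DFL = EBIT ÷ (EBIT − I) = R$436,000 ÷ (R$436,000 − R$123,120.00) = R$436,000 ÷ R$312,880.00 = 1.3935.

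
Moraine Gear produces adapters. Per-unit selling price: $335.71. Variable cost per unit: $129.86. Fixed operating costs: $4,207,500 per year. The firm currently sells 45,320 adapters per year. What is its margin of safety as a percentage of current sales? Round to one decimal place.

54.9%

Each unit contributes $335.71 − $129.86 = $205.85. Break-even units = $4,207,500 ÷ $205.85 = 20,439.64; break-even revenue = 20,439.64 × $335.71 = $6,861,791.72.
Current sales = 45,320 × $335.71 = $15,214,377.20.
Margin of safety = ($15,214,377.20 − $6,861,791.72) ÷ $15,214,377.20 = 54.9%.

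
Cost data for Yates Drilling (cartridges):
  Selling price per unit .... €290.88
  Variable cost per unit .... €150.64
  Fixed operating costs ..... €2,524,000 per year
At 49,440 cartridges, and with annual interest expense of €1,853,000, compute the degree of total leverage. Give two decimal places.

Total contribution margin = 49,440 × €140.24 = €6,933,465.60.
Subtracting fixed costs: EBIT = €6,933,465.60 − €2,524,000 = €4,409,465.60. Interest = €1,853,000.00, so EBIT − I = €2,556,465.60.
DCL = contribution ÷ (EBIT − I) = €6,933,465.60 ÷ €2,556,465.60 = 2.7121.

2.71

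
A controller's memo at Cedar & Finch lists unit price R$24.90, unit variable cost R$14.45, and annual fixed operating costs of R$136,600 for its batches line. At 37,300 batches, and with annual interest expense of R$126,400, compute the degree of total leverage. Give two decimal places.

At 37,300 units, contribution = 37,300 × R$10.45 = R$389,785.00.
EBIT = R$389,785.00 − R$136,600 = R$253,185.00. Interest = R$126,400.00.
DOL = R$389,785.00 ÷ R$253,185.00 = 1.5395; DFL = R$253,185.00 ÷ R$126,785.00 = 1.9970.
DCL = DOL × DFL = 1.5395 × 1.9970 = 3.0744.

3.07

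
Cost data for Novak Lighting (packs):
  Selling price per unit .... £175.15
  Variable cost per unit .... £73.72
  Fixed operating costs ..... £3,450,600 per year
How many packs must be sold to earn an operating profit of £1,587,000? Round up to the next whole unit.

49,666 packs

Each unit contributes £175.15 − £73.72 = £101.43.
Required volume = (fixed costs + target profit) ÷ CM = (£3,450,600 + £1,587,000) ÷ £101.43 = 49,665.78, so 49,666 packs.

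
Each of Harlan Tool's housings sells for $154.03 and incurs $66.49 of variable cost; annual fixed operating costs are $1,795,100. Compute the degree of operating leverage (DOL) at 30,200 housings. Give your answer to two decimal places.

Contribution at this volume is 30,200 × $87.54 = $2,643,708.00.
EBIT = $2,643,708.00 − $1,795,100 = $848,608.00.
DOL = contribution ÷ EBIT = $2,643,708.00 ÷ $848,608.00 = 3.1153.

3.12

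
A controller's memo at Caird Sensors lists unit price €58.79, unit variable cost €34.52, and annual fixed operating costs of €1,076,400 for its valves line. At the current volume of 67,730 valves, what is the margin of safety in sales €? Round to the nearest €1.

€1,374,448

Unit CM = price − variable cost = €58.79 − €34.52 = €24.27. Break-even units = €1,076,400 ÷ €24.27 = 44,351.05; break-even revenue = 44,351.05 × €58.79 = €2,607,398.27.
Current sales = 67,730 × €58.79 = €3,981,846.70.
Margin of safety = €3,981,846.70 − €2,607,398.27 = €1,374,448.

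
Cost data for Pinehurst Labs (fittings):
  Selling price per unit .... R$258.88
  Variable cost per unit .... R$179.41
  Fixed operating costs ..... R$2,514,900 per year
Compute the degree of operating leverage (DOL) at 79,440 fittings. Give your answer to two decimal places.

1.66

At 79,440 units, contribution = 79,440 × R$79.47 = R$6,313,096.80.
EBIT = R$6,313,096.80 − R$2,514,900 = R$3,798,196.80.
Degree of operating leverage = R$6,313,096.80 / R$3,798,196.80 = 1.6621.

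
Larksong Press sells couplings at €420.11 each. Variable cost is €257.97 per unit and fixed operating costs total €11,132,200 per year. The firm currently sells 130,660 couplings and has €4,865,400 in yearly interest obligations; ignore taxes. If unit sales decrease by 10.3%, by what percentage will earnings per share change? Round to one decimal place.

-42.1%

Total contribution margin = 130,660 × €162.14 = €21,185,212.40.
Operating income = contribution − fixed costs = €21,185,212.40 − €11,132,200 = €10,053,012.40.
Interest = €4,865,400.00, so EBIT − I = €5,187,612.40.
Degree of combined leverage = contribution ÷ (EBIT − I) = €21,185,212.40 ÷ €5,187,612.40 = 4.0838.
%ΔEPS = DCL × %ΔSales = 4.0838 × -10.3% = -42.1%.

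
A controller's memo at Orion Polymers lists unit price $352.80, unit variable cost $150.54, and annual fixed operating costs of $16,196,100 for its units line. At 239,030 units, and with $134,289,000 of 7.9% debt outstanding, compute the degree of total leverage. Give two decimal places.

2.24

Contribution at this volume is 239,030 × $202.26 = $48,346,207.80.
Subtracting fixed costs: EBIT = $48,346,207.80 − $16,196,100 = $32,150,107.80. Interest = $10,608,831.00, so EBIT − I = $21,541,276.80.
DCL = contribution ÷ (EBIT − I) = $48,346,207.80 ÷ $21,541,276.80 = 2.2444.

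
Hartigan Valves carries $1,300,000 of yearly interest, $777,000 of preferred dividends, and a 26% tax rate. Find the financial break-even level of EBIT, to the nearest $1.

Preferred dividends are paid after tax, so their pre-tax equivalent is $777,000 ÷ (1 − 0.26) = $1,050,000.00.
EPS = 0 when EBIT covers interest plus the pre-tax preferred burden: $1,300,000 + $1,050,000.00 = $2,350,000.00.

$2,350,000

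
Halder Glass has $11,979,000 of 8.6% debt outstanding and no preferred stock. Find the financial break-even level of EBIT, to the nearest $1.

$1,030,194

Annual interest = 8.6% × $11,979,000 = $1,030,194.00.
With no preferred dividends, EPS = 0 when EBIT exactly covers interest, so the financial break-even EBIT is $1,030,194.00.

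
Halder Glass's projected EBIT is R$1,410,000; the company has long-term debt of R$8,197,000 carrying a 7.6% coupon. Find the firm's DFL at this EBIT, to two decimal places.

Annual interest charges come to R$622,972.00.
DFL = EBIT ÷ (EBIT − I) = R$1,410,000 ÷ (R$1,410,000 − R$622,972.00) = R$1,410,000 ÷ R$787,028.00 = 1.7915.

1.79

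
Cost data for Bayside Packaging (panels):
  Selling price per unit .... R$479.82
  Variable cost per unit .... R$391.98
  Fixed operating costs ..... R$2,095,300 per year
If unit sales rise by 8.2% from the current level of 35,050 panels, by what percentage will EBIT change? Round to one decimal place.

At 35,050 units, contribution = 35,050 × R$87.84 = R$3,078,792.00.
Subtracting fixed costs: EBIT = R$3,078,792.00 − R$2,095,300 = R$983,492.00.
So DOL = total CM / EBIT = R$3,078,792.00 / R$983,492.00 = 3.1305.
Operating income changes by 3.1305 × +8.2% = +25.7%.

+25.7%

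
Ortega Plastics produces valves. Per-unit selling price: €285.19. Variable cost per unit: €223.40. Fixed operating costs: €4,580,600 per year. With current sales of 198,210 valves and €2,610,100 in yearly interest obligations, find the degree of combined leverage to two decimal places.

At 198,210 units, contribution = 198,210 × €61.79 = €12,247,395.90.
Subtracting fixed costs: EBIT = €12,247,395.90 − €4,580,600 = €7,666,795.90. Interest = €2,610,100.00.
DOL = €12,247,395.90 ÷ €7,666,795.90 = 1.5975; DFL = €7,666,795.90 ÷ €5,056,695.90 = 1.5162.
Combined leverage = 1.5975 × 1.5162 = 2.4221.

2.42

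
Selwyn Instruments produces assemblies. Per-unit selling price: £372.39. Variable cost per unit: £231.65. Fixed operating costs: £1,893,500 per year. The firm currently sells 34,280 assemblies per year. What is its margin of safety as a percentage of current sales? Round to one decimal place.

Contribution margin per unit = £372.39 − £231.65 = £140.74. Break-even units = £1,893,500 ÷ £140.74 = 13,453.89; break-even revenue = 13,453.89 × £372.39 = £5,010,092.83.
Current sales = 34,280 × £372.39 = £12,765,529.20.
Margin of safety = (£12,765,529.20 − £5,010,092.83) ÷ £12,765,529.20 = 60.8%.

60.8%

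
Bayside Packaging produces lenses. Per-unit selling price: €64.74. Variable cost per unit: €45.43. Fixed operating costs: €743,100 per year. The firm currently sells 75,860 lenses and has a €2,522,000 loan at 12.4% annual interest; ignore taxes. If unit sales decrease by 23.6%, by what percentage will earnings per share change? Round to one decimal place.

Total contribution margin = 75,860 × €19.31 = €1,464,856.60.
Subtracting fixed costs: EBIT = €1,464,856.60 − €743,100 = €721,756.60.
After interest of €312,728.00, pre-tax earnings = €409,028.60.
Degree of combined leverage = contribution ÷ (EBIT − I) = €1,464,856.60 ÷ €409,028.60 = 3.5813.
%ΔEPS = DCL × %ΔSales = 3.5813 × -23.6% = -84.5%.

-84.5%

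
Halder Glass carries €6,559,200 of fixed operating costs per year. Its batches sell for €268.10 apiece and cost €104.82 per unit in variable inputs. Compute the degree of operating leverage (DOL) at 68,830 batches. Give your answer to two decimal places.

Total contribution margin = 68,830 × €163.28 = €11,238,562.40.
Operating income = contribution − fixed costs = €11,238,562.40 − €6,559,200 = €4,679,362.40.
DOL = contribution ÷ EBIT = €11,238,562.40 ÷ €4,679,362.40 = 2.4017.

2.40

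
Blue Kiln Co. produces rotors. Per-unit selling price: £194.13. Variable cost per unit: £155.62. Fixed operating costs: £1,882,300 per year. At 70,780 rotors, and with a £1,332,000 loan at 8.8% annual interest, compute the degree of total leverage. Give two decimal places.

3.75

Contribution at this volume is 70,780 × £38.51 = £2,725,737.80.
EBIT = £2,725,737.80 − £1,882,300 = £843,437.80. Interest = £117,216.00, so EBIT − I = £726,221.80.
Degree of total leverage = total CM / (EBIT − interest) = £2,725,737.80 / £726,221.80 = 3.7533.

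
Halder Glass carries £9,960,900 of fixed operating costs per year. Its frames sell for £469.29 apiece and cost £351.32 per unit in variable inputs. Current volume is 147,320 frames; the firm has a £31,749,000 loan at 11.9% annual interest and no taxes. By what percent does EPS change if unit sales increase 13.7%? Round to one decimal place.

+65.4%

At 147,320 units, contribution = 147,320 × £117.97 = £17,379,340.40.
Operating income = contribution − fixed costs = £17,379,340.40 − £9,960,900 = £7,418,440.40.
Interest = £3,778,131.00, so EBIT − I = £3,640,309.40.
DCL = total CM / (EBIT − I) = £17,379,340.40 / £3,640,309.40 = 4.7741.
%ΔEPS = DCL × %ΔSales = 4.7741 × +13.7% = +65.4%.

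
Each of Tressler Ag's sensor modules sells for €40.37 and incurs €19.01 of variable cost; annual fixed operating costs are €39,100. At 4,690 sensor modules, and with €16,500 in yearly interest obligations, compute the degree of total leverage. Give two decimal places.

Total contribution margin = 4,690 × €21.36 = €100,178.40.
Operating income = contribution − fixed costs = €100,178.40 − €39,100 = €61,078.40. Interest = €16,500.00, so EBIT − I = €44,578.40.
DCL = contribution ÷ (EBIT − I) = €100,178.40 ÷ €44,578.40 = 2.2472.

2.25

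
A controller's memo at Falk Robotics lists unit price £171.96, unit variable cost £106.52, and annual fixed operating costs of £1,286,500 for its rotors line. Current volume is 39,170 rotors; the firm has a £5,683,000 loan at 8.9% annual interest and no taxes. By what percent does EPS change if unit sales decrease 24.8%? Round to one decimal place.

-82.5%

Total contribution margin = 39,170 × £65.44 = £2,563,284.80.
Operating income = contribution − fixed costs = £2,563,284.80 − £1,286,500 = £1,276,784.80.
After interest of £505,787.00, pre-tax earnings = £770,997.80.
Degree of combined leverage = contribution ÷ (EBIT − I) = £2,563,284.80 ÷ £770,997.80 = 3.3246.
%ΔEPS = DCL × %ΔSales = 3.3246 × -24.8% = -82.5%.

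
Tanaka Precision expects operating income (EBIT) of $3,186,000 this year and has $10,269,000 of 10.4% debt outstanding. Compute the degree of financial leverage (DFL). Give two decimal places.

Interest = $1,067,976.00.
DFL = EBIT ÷ (EBIT − I) = $3,186,000 ÷ ($3,186,000 − $1,067,976.00) = $3,186,000 ÷ $2,118,024.00 = 1.5042.

1.50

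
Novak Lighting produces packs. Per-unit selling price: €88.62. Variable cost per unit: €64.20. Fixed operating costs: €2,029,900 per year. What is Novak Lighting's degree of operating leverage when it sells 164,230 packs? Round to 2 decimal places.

At 164,230 units, contribution = 164,230 × €24.42 = €4,010,496.60.
EBIT = €4,010,496.60 − €2,029,900 = €1,980,596.60.
DOL = contribution ÷ EBIT = €4,010,496.60 ÷ €1,980,596.60 = 2.0249.

2.02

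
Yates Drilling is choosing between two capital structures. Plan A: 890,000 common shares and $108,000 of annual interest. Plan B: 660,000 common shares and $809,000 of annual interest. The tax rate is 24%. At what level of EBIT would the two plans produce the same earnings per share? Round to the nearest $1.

$2,820,565

Set EPS_A = EPS_B: (EBIT − $108,000)(1 − 0.24) ÷ 890,000 = (EBIT − $809,000)(1 − 0.24) ÷ 660,000.
The (1 − t) factor cancels: (EBIT − 108,000) × 660,000 = (EBIT − 809,000) × 890,000.
Solving, EBIT = (809,000·890,000 − 108,000·660,000) / (890,000 − 660,000) = 648,730,000,000 / 230,000 = 2,820,565.22.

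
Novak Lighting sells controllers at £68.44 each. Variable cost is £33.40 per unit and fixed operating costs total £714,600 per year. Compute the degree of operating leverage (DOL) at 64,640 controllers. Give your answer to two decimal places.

1.46

Contribution at this volume is 64,640 × £35.04 = £2,264,985.60.
Subtracting fixed costs: EBIT = £2,264,985.60 − £714,600 = £1,550,385.60.
DOL = contribution ÷ EBIT = £2,264,985.60 ÷ £1,550,385.60 = 1.4609.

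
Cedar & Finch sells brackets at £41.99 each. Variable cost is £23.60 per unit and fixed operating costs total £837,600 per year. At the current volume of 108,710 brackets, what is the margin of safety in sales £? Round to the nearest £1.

Unit CM = price − variable cost = £41.99 − £23.60 = £18.39. Break-even units = £837,600 ÷ £18.39 = 45,546.49; break-even revenue = 45,546.49 × £41.99 = £1,912,497.23.
Actual sales revenue = 108,710 × £41.99 = £4,564,732.90.
Margin of safety = £4,564,732.90 − £1,912,497.23 = £2,652,236.

£2,652,236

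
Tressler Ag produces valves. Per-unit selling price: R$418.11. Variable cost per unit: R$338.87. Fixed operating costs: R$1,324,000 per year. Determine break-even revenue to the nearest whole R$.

R$6,986,088

Contribution margin per unit = R$418.11 − R$338.87 = R$79.24, a CM ratio of R$79.24 ÷ R$418.11 = 0.1895.
Break-even revenue = fixed costs × price ÷ CM = R$1,324,000 × R$418.11 ÷ R$79.24 = R$6,986,088.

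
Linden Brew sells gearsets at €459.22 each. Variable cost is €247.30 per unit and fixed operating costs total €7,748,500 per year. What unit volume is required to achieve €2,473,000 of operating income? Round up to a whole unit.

48,233 gearsets

Contribution margin per unit = €459.22 − €247.30 = €211.92.
Required volume = (fixed costs + target profit) ÷ CM = (€7,748,500 + €2,473,000) ÷ €211.92 = 48,232.82, so 48,233 gearsets.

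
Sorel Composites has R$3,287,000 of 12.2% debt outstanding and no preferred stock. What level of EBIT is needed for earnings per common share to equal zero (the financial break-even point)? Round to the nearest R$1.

R$401,014

Annual interest = 12.2% × R$3,287,000 = R$401,014.00.
Without preferred stock the financial break-even is simply EBIT = interest = R$401,014.00.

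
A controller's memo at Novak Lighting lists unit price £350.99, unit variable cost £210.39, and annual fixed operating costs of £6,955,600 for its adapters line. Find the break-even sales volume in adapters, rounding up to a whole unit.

Unit CM = price − variable cost = £350.99 − £210.39 = £140.60.
Units to break even: £6,955,600 ÷ £140.60 = 49,470.84, rounded up to 49,471.

49,471 adapters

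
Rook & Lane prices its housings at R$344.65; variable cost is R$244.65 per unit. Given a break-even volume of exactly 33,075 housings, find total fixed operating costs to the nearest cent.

Each unit contributes R$344.65 − R$244.65 = R$100.00.
Fixed costs = break-even units × CM = 33,075 × R$100.00 = R$3,307,500.00.

R$3,307,500.00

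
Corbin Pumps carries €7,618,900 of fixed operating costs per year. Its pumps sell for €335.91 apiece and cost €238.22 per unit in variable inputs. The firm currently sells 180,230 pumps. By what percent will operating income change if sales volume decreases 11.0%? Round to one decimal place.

At 180,230 units, contribution = 180,230 × €97.69 = €17,606,668.70.
Operating income = contribution − fixed costs = €17,606,668.70 − €7,618,900 = €9,987,768.70.
So DOL = total CM / EBIT = €17,606,668.70 / €9,987,768.70 = 1.7628.
So EBIT moves 1.7628 × (-11.0%) = -19.4%.

-19.4%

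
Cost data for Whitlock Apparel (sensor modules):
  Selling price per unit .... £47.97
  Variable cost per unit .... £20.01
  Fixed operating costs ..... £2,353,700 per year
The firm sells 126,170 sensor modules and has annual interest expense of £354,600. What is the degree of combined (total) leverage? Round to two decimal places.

Total contribution margin = 126,170 × £27.96 = £3,527,713.20.
Operating income = contribution − fixed costs = £3,527,713.20 − £2,353,700 = £1,174,013.20. Interest = £354,600.00.
DOL = £3,527,713.20 ÷ £1,174,013.20 = 3.0048; DFL = £1,174,013.20 ÷ £819,413.20 = 1.4327.
DCL = DOL × DFL = 3.0048 × 1.4327 = 4.3050.

4.31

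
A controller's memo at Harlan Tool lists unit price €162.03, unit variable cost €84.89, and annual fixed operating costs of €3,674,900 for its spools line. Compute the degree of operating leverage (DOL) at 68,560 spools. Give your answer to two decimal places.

Total contribution margin = 68,560 × €77.14 = €5,288,718.40.
Subtracting fixed costs: EBIT = €5,288,718.40 − €3,674,900 = €1,613,818.40.
Degree of operating leverage = €5,288,718.40 / €1,613,818.40 = 3.2771.

3.28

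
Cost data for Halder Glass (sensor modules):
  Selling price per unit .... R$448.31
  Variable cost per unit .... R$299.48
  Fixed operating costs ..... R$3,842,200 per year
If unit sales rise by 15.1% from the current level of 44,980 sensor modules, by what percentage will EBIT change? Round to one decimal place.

+35.4%

At 44,980 units, contribution = 44,980 × R$148.83 = R$6,694,373.40.
Operating income = contribution − fixed costs = R$6,694,373.40 − R$3,842,200 = R$2,852,173.40.
So DOL = total CM / EBIT = R$6,694,373.40 / R$2,852,173.40 = 2.3471.
%ΔEBIT = DOL × %ΔSales = 2.3471 × +15.1% = +35.4%.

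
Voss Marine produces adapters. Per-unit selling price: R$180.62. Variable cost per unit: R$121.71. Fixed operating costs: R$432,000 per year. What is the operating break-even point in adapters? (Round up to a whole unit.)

Contribution margin per unit = R$180.62 − R$121.71 = R$58.91.
Break-even volume = fixed costs ÷ CM per unit = R$432,000 ÷ R$58.91 = 7,333.22, so 7,334 adapters.

7,334 adapters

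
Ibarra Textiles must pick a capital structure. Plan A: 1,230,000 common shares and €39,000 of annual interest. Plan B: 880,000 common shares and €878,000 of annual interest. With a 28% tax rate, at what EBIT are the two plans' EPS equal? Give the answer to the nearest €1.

At indifference, (EBIT − 39,000)(1 − t)/1,230,000 = (EBIT − 878,000)(1 − t)/880,000.
The (1 − t) factor cancels: (EBIT − 39,000) × 880,000 = (EBIT − 878,000) × 1,230,000.
Solving, EBIT = (878,000·1,230,000 − 39,000·880,000) / (1,230,000 − 880,000) = 1,045,620,000,000 / 350,000 = 2,987,485.71.

€2,987,486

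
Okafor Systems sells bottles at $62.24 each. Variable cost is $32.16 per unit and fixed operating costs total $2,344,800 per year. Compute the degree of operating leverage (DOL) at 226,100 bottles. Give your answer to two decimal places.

1.53

Contribution at this volume is 226,100 × $30.08 = $6,801,088.00.
Operating income = contribution − fixed costs = $6,801,088.00 − $2,344,800 = $4,456,288.00.
DOL = contribution ÷ EBIT = $6,801,088.00 ÷ $4,456,288.00 = 1.5262.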